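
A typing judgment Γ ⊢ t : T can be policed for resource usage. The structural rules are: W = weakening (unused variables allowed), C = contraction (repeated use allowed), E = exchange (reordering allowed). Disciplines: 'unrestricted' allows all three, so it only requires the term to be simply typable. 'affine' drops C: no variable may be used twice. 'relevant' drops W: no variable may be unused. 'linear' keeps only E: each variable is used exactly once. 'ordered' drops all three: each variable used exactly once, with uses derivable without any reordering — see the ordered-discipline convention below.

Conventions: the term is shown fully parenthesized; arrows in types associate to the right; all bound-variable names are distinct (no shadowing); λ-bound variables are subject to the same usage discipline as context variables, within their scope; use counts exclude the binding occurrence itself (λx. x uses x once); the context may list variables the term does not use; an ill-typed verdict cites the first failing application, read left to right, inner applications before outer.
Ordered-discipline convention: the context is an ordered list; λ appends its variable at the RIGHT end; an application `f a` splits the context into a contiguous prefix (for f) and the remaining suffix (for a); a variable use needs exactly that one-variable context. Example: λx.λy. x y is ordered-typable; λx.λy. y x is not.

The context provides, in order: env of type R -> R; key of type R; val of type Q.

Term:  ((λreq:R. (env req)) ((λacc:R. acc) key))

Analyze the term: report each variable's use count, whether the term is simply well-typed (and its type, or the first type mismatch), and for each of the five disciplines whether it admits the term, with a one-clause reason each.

variable uses: env: 1; key: 1; val: 0; req (λ-bound): 1; acc (λ-bound): 1
left-to-right use order: env, req, acc, key
typing: ✓ — R
ordered: ✗ — val never used (weakening)
linear: ✗ — val never used (weakening)
affine: ✓ — env, key, val, req, acc: no repeats, contraction unneeded
relevant: ✗ — val never used (weakening)
unrestricted: ✓ — well-typed at R; no restrictions here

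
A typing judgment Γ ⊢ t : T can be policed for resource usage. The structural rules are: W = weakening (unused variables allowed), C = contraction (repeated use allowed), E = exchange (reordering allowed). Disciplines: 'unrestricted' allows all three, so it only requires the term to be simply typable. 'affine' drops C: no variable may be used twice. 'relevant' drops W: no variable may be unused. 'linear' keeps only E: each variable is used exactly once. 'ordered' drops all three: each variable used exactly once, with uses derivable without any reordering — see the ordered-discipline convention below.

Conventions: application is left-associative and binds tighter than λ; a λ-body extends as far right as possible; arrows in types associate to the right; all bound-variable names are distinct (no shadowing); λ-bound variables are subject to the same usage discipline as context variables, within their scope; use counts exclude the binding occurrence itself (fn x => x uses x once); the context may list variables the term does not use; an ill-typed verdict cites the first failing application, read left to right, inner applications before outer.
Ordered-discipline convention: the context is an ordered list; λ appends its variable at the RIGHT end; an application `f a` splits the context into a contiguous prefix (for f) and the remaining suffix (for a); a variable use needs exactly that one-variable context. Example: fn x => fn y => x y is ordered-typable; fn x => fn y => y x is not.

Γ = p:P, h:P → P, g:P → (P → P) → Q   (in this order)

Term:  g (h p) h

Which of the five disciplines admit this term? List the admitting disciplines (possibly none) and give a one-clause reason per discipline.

admitted in: relevant, unrestricted
counts: p ×1; h ×2; g ×1
order of uses: g, h, p, h
typing: the term checks, with type Q
ordered ✗ (h ×2 used more than once (contraction))
linear ✗ (h ×2 used more than once (contraction))
affine ✗ (h ×2 used more than once (contraction))
relevant ✓ (every one of p, h, g appears)
unrestricted ✓ (well-typed at Q; no restrictions here)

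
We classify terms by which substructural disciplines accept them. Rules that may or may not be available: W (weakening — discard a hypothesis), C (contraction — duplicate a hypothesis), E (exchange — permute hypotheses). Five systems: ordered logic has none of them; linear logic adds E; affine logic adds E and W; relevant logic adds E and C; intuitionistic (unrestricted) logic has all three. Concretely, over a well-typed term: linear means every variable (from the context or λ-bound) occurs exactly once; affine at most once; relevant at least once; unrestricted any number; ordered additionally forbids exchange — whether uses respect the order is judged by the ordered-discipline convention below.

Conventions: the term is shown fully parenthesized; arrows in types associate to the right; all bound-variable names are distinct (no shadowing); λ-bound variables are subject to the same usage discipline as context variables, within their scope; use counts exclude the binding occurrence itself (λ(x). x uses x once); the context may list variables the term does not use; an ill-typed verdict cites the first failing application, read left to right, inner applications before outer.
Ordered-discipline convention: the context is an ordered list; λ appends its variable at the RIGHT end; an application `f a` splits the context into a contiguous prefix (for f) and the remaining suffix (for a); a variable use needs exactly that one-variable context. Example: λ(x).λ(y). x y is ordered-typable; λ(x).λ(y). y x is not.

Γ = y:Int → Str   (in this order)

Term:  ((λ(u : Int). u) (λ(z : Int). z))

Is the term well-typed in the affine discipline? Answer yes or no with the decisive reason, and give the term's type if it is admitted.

no — not simply typable
variable uses: y ×0, u (bound) ×1, z (bound) ×1
order of uses: u, z
typing: ill-typed: a function awaiting Int gets Int → Int
across the five disciplines: ordered ✗ | linear ✗ | affine ✗ | relevant ✗ | unrestricted ✗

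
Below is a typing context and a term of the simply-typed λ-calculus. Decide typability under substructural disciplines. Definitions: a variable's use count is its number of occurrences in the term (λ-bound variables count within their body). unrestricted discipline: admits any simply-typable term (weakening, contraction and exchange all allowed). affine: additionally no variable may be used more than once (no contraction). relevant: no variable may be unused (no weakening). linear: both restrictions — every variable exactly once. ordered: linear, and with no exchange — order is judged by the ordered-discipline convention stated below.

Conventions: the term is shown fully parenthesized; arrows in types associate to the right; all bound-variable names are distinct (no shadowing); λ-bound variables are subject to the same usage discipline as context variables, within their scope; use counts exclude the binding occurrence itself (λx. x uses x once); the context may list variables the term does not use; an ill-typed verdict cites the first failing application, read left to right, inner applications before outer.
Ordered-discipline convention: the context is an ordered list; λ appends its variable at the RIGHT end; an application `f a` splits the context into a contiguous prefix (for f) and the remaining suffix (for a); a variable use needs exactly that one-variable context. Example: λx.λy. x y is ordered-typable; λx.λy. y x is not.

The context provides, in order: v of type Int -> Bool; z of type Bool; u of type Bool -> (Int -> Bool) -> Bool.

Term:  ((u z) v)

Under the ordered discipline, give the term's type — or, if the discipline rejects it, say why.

not well-typed under ordered — no contiguous prefix/suffix split fits u, z, v
usage: v: 1, z: 1, u: 1
use order (left to right): u, z, v
typing: ✓ — Bool
summary: ordered ✗, linear ✓, affine ✓, relevant ✓, unrestricted ✓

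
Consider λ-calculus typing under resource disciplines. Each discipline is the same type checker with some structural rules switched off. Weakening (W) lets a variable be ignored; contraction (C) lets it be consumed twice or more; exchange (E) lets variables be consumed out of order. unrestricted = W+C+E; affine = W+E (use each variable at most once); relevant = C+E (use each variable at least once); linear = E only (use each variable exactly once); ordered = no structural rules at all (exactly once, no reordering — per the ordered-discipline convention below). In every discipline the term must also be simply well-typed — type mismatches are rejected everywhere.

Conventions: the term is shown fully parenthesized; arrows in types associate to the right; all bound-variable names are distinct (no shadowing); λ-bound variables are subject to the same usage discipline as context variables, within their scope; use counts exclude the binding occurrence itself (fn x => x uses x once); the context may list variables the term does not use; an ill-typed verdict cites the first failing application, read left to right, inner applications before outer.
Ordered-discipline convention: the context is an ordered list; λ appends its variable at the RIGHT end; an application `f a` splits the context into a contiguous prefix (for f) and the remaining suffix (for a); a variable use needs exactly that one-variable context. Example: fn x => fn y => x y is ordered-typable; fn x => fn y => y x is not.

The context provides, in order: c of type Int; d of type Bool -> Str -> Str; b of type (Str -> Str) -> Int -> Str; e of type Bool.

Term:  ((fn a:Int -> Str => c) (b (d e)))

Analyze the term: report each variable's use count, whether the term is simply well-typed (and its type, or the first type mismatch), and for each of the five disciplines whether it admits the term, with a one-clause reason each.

usage: c: 1; d: 1; b: 1; e: 1; a [bound]: 0
uses in reading order: c, b, d, e
typing: well-typed at Int
ordered ✗ (a never used (weakening))
linear ✗ (a never used (weakening))
affine ✓ (none of c, d, b, e, a used more than once)
relevant ✗ (a never used (weakening))
unrestricted ✓ (typability at Int is all that's needed)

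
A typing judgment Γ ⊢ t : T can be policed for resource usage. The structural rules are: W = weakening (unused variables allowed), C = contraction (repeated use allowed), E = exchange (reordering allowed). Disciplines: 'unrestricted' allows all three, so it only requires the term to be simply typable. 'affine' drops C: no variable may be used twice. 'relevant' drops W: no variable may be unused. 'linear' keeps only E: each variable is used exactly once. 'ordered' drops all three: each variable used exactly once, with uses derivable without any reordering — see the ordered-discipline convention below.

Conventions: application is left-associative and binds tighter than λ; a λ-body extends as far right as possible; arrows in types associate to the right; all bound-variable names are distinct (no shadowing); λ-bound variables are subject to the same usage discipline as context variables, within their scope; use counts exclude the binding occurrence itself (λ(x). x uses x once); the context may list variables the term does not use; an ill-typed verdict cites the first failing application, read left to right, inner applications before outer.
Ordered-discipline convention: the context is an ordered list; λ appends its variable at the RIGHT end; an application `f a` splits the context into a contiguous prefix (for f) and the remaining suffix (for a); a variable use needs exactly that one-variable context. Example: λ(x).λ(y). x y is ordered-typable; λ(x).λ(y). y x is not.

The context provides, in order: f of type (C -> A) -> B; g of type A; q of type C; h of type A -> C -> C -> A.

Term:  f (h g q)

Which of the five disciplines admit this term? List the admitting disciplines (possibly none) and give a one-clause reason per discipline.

admitted by: linear, affine, relevant, unrestricted
variable uses: f: 1; g: 1; q: 1; h: 1
order of uses: f, h, g, q
typing: well-typed — term : B
ordered: ✗ — needs exchange: uses follow f, h, g, q
linear: ✓ — each of f, g, q, h used exactly once
affine: ✓ — at most one use each (f, g, q, h)
relevant: ✓ — at least one use each (f, g, q, h)
unrestricted: ✓ — well-typed at B; no restrictions here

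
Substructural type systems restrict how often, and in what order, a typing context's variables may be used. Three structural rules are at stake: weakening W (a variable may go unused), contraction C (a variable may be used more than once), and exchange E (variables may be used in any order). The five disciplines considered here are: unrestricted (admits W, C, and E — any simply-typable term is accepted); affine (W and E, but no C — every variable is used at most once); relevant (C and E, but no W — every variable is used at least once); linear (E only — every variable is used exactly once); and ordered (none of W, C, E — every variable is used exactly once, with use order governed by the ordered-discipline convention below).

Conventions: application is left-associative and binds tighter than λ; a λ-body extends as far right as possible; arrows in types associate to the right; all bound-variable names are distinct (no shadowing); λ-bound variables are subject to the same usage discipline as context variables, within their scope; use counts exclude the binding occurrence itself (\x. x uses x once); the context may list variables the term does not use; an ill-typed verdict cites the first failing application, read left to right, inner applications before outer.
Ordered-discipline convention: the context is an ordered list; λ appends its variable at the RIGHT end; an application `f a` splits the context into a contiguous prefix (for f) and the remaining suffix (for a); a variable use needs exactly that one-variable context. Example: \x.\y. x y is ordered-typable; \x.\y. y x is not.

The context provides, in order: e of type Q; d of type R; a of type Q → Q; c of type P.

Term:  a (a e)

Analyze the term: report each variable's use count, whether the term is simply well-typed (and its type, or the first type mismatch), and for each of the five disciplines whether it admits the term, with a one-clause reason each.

usage: e=1; d=0; a=2; c=0
order of uses: a, a, e
typing: the term checks, with type Q
ordered: ✗ — repeated use of a ×2; d, c left unused
linear: ✗ — repeated use of a ×2; d, c left unused
affine: ✗ — repeated use of a ×2
relevant: ✗ — d, c left unused
unrestricted: ✓ — typability at Q is all that's needed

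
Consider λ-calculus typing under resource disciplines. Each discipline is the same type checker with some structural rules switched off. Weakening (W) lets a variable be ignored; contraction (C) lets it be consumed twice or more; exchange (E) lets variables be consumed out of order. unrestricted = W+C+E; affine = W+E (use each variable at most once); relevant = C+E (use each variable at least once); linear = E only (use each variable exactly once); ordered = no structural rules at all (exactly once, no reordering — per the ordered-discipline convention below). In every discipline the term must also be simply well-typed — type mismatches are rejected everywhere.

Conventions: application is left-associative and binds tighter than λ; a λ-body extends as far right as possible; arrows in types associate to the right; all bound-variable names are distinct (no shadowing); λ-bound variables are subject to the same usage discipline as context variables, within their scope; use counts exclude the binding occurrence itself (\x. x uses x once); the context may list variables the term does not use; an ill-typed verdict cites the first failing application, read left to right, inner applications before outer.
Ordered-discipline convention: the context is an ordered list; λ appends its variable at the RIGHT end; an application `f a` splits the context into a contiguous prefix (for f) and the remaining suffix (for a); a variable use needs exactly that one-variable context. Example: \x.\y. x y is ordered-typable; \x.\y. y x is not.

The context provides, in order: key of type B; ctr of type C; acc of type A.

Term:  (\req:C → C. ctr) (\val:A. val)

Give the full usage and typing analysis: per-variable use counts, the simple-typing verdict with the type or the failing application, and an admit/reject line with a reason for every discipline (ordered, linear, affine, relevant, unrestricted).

variable uses: key: 0×, ctr: 1×, acc: 0×, req (bound): 0×, val (bound): 1×
uses in reading order: ctr, val
typing: ill-typed: an argument A → A mismatches the expected C → C
ordered: ✗ — a type mismatch blocks all five
linear: ✗ — the type mismatch rejects it
affine: ✗ — not simply typable
relevant: ✗ — fails simple typing
unrestricted: ✗ — a type mismatch blocks all five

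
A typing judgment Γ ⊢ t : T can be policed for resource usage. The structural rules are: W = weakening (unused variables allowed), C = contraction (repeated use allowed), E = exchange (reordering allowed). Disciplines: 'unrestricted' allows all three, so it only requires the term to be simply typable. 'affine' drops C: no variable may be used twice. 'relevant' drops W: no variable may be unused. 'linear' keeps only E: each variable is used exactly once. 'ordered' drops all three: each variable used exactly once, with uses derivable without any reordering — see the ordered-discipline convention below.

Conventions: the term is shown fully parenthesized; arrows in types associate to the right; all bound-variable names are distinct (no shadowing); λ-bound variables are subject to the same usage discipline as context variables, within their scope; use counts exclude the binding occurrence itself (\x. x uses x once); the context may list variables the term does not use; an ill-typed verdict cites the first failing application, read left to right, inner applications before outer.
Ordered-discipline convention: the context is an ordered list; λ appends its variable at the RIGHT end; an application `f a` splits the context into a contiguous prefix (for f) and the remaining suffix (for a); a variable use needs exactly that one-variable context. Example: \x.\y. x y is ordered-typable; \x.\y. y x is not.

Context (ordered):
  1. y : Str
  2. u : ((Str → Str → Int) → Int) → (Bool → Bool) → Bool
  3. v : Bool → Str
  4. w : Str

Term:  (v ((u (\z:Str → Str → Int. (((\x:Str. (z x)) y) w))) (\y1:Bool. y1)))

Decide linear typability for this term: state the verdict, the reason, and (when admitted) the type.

yes — single use per variable (y, u, v, w, z, x, y1); term : Str
usage: y: 1×, u: 1×, v: 1×, w: 1×, z (bound): 1×, x (bound): 1×, y1 (bound): 1×
order of uses: v, u, z, x, y, w, y1
typing: well-typed — term : Str
all disciplines: ordered ✗; linear ✓; affine ✓; relevant ✓; unrestricted ✓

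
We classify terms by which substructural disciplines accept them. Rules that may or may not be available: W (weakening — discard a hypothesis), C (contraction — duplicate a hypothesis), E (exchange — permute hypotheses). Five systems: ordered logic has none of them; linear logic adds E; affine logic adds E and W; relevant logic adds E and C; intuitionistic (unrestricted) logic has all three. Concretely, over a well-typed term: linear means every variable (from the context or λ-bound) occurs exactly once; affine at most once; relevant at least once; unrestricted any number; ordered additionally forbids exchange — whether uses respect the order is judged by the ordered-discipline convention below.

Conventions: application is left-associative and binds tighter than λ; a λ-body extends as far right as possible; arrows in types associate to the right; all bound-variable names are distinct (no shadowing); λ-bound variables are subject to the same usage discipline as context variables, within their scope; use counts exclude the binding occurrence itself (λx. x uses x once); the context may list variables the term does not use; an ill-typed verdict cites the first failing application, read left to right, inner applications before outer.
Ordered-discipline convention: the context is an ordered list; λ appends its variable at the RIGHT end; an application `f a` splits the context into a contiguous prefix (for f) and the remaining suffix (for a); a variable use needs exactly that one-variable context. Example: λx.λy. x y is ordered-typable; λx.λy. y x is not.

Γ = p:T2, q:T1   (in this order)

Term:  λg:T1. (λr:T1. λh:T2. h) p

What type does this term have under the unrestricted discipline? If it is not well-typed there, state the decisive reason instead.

not well-typed under unrestricted — fails simple typing
counts: p: 1, q: 0, g (λ-bound): 0, r (λ-bound): 0, h (λ-bound): 1
left-to-right use order: h, p
typing: ill-typed: argument of type T2 where T1 is required
summary: ordered ✗, linear ✗, affine ✗, relevant ✗, unrestricted ✗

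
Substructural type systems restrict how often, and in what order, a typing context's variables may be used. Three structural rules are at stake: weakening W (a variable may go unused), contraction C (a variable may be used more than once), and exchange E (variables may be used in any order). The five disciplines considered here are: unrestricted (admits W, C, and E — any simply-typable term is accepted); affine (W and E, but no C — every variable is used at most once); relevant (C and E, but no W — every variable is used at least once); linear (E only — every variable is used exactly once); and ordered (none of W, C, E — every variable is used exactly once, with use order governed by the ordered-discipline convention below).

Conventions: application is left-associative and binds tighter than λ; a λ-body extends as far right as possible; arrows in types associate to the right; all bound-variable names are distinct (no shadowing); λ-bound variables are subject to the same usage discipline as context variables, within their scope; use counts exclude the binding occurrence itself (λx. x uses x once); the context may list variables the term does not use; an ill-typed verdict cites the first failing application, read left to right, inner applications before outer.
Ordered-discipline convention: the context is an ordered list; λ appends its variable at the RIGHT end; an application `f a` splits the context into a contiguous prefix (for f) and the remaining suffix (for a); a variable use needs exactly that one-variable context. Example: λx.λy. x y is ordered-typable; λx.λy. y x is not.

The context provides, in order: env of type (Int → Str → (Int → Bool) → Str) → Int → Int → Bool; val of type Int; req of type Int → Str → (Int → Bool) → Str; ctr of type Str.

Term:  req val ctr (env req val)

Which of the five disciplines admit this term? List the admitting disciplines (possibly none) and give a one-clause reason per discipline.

admitted by: relevant, unrestricted
use counts: env ×1; val ×2; req ×2; ctr ×1
order of uses: req, val, ctr, env, req, val
typing: the term checks, with type Str
ordered: ✗ — repeated use of val ×2, req ×2
linear: ✗ — repeated use of val ×2, req ×2
affine: ✗ — repeated use of val ×2, req ×2
relevant: ✓ — every one of env, val, req, ctr appears
unrestricted: ✓ — typability at Str is all that's needed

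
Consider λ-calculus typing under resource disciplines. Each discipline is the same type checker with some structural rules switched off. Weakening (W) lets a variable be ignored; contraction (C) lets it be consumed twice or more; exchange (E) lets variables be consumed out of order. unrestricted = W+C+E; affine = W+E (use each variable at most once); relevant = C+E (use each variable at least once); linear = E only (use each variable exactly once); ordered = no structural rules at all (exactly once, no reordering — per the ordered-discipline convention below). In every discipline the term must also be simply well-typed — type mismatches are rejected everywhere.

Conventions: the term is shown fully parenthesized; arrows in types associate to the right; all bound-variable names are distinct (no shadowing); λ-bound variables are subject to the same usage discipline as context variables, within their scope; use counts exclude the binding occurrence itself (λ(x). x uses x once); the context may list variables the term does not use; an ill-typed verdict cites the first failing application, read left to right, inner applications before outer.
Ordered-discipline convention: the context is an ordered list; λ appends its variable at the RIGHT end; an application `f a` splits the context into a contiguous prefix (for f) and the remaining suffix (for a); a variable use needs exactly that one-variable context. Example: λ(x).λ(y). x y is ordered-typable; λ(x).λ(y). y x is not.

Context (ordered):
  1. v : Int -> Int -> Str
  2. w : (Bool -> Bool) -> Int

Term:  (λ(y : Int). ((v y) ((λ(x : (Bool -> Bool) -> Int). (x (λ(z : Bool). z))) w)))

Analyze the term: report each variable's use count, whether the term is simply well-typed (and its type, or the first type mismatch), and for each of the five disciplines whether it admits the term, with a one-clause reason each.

counts: v: 1; w: 1; y (bound): 1; x (bound): 1; z (bound): 1
left-to-right use order: v, y, x, z, w
typing: the term checks, with type Int -> Str
ordered: ✗, no ordered split (uses run v, y, x, z, w)
linear: ✓, exactly-once usage across v, w, y, x, z
affine: ✓, v, w, y, x, z: no repeats, contraction unneeded
relevant: ✓, none of v, w, y, x, z goes unused
unrestricted: ✓, well-typed at Int -> Str; no restrictions here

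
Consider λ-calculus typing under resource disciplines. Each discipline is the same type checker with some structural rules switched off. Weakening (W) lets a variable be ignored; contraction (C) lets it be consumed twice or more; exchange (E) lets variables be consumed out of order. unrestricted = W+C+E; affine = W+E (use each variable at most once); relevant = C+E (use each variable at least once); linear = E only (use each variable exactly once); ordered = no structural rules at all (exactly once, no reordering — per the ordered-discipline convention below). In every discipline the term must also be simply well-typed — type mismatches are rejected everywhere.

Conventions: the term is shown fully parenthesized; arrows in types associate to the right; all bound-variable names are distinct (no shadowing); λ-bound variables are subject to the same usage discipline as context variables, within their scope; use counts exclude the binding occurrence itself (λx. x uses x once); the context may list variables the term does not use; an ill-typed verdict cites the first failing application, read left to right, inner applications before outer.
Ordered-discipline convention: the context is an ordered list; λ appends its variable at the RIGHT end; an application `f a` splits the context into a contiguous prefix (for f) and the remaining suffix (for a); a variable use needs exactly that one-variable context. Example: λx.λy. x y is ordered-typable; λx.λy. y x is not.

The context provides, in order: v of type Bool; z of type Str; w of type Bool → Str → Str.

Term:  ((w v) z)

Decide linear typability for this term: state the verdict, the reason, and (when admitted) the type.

yes — exactly-once usage across v, z, w; term : Str
use counts: v: 1×, z: 1×, w: 1×
uses in reading order: w, v, z
typing: well-typed at Str
all disciplines: ordered ✗, linear ✓, affine ✓, relevant ✓, unrestricted ✓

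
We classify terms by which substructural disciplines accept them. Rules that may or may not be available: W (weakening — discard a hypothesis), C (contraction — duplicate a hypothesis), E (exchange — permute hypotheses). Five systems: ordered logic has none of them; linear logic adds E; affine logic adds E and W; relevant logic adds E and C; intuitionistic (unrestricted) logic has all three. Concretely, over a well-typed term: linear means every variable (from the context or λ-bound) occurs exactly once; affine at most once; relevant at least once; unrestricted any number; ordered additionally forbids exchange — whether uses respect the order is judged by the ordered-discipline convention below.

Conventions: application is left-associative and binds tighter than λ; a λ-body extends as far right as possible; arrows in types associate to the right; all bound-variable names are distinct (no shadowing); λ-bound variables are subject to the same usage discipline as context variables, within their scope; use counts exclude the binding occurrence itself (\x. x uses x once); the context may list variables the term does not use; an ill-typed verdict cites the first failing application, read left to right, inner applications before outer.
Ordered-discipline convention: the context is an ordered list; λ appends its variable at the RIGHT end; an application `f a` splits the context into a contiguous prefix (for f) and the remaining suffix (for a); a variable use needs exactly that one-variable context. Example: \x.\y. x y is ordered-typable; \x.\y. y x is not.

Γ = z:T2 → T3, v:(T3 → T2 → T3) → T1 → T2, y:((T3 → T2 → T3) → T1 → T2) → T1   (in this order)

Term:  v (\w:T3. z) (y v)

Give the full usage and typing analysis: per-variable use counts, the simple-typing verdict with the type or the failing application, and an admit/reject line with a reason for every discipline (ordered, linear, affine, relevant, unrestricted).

counts: z ×1; v ×2; y ×1; w (λ-bound) ×0
left-to-right use order: v, z, y, v
typing: well-typed — term : T2
ordered: ✗ — v ×2 used more than once (contraction); needs weakening: w unused
linear: ✗ — v ×2 used more than once (contraction); needs weakening: w unused
affine: ✗ — v ×2 used more than once (contraction)
relevant: ✗ — needs weakening: w unused
unrestricted: ✓ — type-checks (T2) and nothing is barred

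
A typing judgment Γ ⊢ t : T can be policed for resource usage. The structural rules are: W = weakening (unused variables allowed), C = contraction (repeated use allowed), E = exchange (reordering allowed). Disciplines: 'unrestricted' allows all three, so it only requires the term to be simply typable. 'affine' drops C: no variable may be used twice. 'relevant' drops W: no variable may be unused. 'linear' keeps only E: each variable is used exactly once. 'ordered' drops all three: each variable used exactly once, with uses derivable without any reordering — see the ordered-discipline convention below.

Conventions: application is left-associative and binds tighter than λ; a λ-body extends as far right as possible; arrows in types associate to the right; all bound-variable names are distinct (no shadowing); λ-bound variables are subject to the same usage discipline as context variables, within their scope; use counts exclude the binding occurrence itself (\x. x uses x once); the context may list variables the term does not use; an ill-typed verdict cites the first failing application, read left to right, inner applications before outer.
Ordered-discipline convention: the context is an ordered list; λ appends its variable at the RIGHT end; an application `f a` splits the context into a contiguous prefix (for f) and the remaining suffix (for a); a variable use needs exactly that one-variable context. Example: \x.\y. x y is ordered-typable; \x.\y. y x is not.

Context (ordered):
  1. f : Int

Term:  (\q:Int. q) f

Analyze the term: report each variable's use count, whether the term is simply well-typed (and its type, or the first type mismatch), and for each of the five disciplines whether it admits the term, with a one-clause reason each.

variable uses: f ×1; q [bound] ×1
use order (left to right): q, f
typing: ✓ — Int
ordered: ✓, f, q once each; derivable with no W/C/E
linear: ✓, f, q: one use apiece
affine: ✓, none of f, q used more than once
relevant: ✓, every one of f, q appears
unrestricted: ✓, well-typed at Int; no restrictions here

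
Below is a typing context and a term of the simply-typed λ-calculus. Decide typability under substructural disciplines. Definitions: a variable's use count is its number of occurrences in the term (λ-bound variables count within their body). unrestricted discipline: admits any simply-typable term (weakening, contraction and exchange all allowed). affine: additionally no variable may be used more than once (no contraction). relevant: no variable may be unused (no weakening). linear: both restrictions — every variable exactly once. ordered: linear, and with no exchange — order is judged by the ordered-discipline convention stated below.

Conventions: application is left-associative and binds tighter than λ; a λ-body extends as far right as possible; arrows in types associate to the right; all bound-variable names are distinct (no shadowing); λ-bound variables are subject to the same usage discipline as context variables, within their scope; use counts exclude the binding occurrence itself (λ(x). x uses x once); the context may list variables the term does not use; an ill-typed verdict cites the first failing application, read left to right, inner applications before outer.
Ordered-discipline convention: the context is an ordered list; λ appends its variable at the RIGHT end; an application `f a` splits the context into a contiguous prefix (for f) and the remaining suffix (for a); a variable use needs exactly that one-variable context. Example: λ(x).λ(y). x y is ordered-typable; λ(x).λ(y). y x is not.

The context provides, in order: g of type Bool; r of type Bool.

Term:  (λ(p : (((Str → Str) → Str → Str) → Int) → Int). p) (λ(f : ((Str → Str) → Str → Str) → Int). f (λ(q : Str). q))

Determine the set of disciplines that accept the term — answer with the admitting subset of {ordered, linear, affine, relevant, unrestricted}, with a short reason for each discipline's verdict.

admitting disciplines: none
counts: g ×0, r ×0, p [bound] ×1, f [bound] ×1, q [bound] ×1
left-to-right use order: p, f, q
typing: ill-typed: an argument Str → Str mismatches the expected (Str → Str) → Str → Str
ordered: ✗, a type mismatch blocks all five
linear: ✗, the type mismatch rejects it
affine: ✗, not simply typable
relevant: ✗, fails simple typing
unrestricted: ✗, a type mismatch blocks all five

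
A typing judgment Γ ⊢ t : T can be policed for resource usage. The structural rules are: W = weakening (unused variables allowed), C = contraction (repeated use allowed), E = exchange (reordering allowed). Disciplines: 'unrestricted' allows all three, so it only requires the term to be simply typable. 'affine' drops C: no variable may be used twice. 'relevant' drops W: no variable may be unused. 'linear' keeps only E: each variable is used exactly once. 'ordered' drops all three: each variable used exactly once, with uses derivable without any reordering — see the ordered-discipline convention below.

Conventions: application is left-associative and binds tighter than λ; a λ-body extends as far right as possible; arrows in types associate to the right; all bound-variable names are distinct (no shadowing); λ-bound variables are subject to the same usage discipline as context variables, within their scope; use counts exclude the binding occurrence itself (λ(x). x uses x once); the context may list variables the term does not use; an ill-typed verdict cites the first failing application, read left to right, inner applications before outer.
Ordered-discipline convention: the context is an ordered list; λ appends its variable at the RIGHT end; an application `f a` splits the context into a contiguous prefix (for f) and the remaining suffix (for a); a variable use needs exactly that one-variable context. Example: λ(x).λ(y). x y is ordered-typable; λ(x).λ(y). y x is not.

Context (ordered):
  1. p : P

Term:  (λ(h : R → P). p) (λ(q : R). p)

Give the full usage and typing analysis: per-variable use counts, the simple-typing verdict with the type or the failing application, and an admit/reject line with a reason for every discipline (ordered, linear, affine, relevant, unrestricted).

usage: p: 2, h [bound]: 0, q [bound]: 0
left-to-right use order: p, p
typing: well-typed — term : P
ordered ✗ (repeated use of p ×2; h, q never used (weakening))
linear ✗ (repeated use of p ×2; h, q never used (weakening))
affine ✗ (repeated use of p ×2)
relevant ✗ (h, q never used (weakening))
unrestricted ✓ (well-typed at P; no restrictions here)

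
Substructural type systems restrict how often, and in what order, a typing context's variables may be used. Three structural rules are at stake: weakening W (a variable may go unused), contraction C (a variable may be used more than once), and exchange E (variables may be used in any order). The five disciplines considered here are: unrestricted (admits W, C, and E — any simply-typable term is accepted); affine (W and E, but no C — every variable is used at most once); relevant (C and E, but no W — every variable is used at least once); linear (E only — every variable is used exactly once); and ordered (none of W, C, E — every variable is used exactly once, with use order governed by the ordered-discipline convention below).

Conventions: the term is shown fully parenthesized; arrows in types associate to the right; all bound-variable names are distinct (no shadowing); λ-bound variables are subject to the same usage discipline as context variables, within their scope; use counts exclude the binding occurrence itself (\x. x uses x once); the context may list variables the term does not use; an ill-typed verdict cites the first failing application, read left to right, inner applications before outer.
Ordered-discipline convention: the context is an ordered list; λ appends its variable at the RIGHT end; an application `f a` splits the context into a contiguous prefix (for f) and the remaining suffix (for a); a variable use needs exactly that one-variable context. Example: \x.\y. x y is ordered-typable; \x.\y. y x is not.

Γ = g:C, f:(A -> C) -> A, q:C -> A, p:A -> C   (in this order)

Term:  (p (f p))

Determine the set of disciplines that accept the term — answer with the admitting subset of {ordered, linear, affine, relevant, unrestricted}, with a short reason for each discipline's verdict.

admitting disciplines: unrestricted
variable uses: g: 0×; f: 1×; q: 0×; p: 2×
order of uses: p, f, p
typing: the term checks, with type C
ordered: ✗, p ×2 used more than once (contraction); g, q left unused
linear: ✗, p ×2 used more than once (contraction); g, q left unused
affine: ✗, p ×2 used more than once (contraction)
relevant: ✗, g, q left unused
unrestricted: ✓, simply typable at C; W, C, E all held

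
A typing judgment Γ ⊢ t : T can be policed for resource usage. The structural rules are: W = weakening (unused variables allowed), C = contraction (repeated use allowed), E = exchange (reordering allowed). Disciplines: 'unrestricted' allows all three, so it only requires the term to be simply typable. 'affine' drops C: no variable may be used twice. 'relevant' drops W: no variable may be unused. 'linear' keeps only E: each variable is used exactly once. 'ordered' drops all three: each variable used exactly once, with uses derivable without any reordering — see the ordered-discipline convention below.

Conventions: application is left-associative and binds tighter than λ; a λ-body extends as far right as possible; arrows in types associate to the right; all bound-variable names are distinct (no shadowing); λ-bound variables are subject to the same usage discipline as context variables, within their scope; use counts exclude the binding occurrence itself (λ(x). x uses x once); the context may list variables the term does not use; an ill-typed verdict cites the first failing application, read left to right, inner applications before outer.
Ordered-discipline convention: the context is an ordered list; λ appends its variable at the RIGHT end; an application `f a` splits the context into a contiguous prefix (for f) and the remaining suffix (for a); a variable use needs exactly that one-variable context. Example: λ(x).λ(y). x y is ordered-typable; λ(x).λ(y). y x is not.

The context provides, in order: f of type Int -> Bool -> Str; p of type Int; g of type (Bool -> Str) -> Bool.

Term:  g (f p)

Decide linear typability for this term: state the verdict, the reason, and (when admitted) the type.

yes — single use per variable (f, p, g); term : Bool
use counts: f ×1, p ×1, g ×1
uses in reading order: g, f, p
typing: the term checks, with type Bool
per-discipline verdicts: ordered ✗ · linear ✓ · affine ✓ · relevant ✓ · unrestricted ✓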